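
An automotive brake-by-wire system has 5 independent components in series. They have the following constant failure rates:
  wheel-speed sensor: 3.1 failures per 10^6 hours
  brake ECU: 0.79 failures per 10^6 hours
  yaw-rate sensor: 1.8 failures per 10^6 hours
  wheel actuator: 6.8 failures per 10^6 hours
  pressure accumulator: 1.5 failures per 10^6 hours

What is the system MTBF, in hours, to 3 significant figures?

Series of exponential components: λ_sys = Σ λ_i
λ_sys = 0.0000031 + 0.00000079 + 0.0000018 + 0.0000068 + 0.0000015 = 1.3990e-05 /h
MTBF = 1 / λ_sys = 71500 h

71500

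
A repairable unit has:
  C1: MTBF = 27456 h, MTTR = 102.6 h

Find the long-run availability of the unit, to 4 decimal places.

A(C1) = MTBF/(MTBF+MTTR) = 27456/(27456+102.6) = 0.9963

0.9963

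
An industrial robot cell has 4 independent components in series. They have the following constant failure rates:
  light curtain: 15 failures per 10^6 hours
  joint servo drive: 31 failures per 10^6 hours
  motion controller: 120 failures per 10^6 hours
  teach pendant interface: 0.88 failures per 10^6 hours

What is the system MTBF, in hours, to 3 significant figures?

Series of exponential components: λ_sys = Σ λ_i
λ_sys = 0.000015 + 0.000031 + 0.00012 + 0.00000088 = 1.6688e-04 /h
MTBF = 1 / λ_sys = 5990 h

5990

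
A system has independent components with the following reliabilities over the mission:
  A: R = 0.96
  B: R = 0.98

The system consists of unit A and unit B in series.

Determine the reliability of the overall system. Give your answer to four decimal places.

Series (A and B): 0.960000 × 0.980000 = 0.9408

0.9408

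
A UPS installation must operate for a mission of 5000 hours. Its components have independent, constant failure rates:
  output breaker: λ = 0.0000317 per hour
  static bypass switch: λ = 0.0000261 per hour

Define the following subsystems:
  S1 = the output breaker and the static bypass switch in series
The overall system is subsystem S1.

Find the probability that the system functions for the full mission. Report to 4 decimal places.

0.7490

R(output breaker) = exp(−0.0000317 × 5000) = 0.853423
R(static bypass switch) = exp(−0.0000261 × 5000) = 0.877656
Series (output breaker and static bypass switch): 0.853423 × 0.877656 = 0.7490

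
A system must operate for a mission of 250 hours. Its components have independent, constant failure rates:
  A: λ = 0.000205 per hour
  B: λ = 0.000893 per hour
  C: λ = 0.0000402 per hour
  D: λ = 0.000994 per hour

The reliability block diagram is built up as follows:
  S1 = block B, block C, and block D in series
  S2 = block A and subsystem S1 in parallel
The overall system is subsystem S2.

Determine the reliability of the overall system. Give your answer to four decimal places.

0.9809

R(A) = exp(−0.000205 × 250) = 0.950041
R(B) = exp(−0.000893 × 250) = 0.799915
R(C) = exp(−0.0000402 × 250) = 0.990000
R(D) = exp(−0.000994 × 250) = 0.779970
Series (B, C, and D): 0.799915 × 0.990000 × 0.779970 = 0.617671
Parallel (A and [0.617671]): 1 − (1 − 0.950041)(1 − 0.617671) = 0.9809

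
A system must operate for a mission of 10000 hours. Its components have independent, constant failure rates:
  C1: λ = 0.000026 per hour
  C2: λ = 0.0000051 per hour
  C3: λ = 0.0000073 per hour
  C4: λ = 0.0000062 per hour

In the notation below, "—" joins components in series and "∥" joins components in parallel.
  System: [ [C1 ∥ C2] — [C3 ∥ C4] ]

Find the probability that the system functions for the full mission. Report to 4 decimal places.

0.9844

R(C1) = exp(−0.000026 × 10000) = 0.771052
R(C2) = exp(−0.0000051 × 10000) = 0.950279
R(C3) = exp(−0.0000073 × 10000) = 0.929601
R(C4) = exp(−0.0000062 × 10000) = 0.939883
Parallel (C1 and C2): 1 − (1 − 0.771052)(1 − 0.950279) = 0.988616
Parallel (C3 and C4): 1 − (1 − 0.929601)(1 − 0.939883) = 0.995768
Series ([0.988616] and [0.995768]): 0.988616 × 0.995768 = 0.9844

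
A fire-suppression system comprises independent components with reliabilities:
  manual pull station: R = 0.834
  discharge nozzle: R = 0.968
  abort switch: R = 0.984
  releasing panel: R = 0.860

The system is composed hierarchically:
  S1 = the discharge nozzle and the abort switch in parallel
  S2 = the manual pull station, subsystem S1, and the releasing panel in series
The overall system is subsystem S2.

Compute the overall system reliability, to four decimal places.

0.7169

Parallel (discharge nozzle and abort switch): 1 − (1 − 0.968000)(1 − 0.984000) = 0.999488
Series (manual pull station, [0.999488], and releasing panel): 0.834000 × 0.999488 × 0.860000 = 0.7169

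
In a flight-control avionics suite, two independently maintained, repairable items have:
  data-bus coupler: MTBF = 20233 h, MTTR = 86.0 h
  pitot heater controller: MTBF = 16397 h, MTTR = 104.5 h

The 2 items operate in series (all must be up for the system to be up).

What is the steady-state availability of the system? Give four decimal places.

A(data-bus coupler) = MTBF/(MTBF+MTTR) = 20233/(20233+86.0) = 0.995768
A(pitot heater controller) = MTBF/(MTBF+MTTR) = 16397/(16397+104.5) = 0.993667
Series availability: 0.995768 × 0.993667 = 0.9895

0.9895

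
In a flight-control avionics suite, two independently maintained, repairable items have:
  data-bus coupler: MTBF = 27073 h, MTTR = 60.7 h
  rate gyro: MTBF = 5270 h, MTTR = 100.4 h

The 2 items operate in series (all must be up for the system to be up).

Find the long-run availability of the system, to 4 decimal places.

0.9791

A(data-bus coupler) = MTBF/(MTBF+MTTR) = 27073/(27073+60.7) = 0.997763
A(rate gyro) = MTBF/(MTBF+MTTR) = 5270/(5270+100.4) = 0.981305
Series availability: 0.997763 × 0.981305 = 0.9791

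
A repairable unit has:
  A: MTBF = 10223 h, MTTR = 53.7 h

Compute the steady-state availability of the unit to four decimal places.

A(A) = MTBF/(MTBF+MTTR) = 10223/(10223+53.7) = 0.9948

0.9948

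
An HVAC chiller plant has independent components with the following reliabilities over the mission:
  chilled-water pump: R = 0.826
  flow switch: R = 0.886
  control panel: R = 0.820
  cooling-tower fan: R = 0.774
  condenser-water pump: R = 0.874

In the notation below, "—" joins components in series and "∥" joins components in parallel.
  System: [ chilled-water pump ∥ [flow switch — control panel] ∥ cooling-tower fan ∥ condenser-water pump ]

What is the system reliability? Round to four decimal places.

0.9986

Series (flow switch and control panel): 0.886000 × 0.820000 = 0.726520
Parallel (chilled-water pump, [0.726520], cooling-tower fan, and condenser-water pump): 1 − (1 − 0.826000)(1 − 0.726520)(1 − 0.774000)(1 − 0.874000) = 0.9986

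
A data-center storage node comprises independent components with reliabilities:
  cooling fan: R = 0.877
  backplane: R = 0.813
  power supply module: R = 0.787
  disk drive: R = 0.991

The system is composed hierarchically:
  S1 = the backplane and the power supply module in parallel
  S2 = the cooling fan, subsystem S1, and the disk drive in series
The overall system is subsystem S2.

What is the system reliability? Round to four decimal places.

0.8345

Parallel (backplane and power supply module): 1 − (1 − 0.813000)(1 − 0.787000) = 0.960169
Series (cooling fan, [0.960169], and disk drive): 0.877000 × 0.960169 × 0.991000 = 0.8345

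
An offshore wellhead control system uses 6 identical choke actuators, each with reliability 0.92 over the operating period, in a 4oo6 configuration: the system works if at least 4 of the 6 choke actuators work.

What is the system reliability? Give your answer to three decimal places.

0.991

R = Σ_{i=4}^{6} C(6,i) p^i (1−p)^{6−i} with p = 0.92
C(6,4)·0.92^4·0.08^2 = 0.06877
C(6,5)·0.92^5·0.08^1 = 0.31636
C(6,6)·0.92^6·0.08^0 = 0.60636
Sum = 0.991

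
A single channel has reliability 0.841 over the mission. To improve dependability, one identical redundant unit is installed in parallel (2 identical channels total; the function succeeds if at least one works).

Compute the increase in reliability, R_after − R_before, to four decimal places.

0.1337

R_before = 0.841
R_after = 1 − (1 − 0.841)^2 = 0.9747
ΔR = 0.9747 − 0.841 = 0.1337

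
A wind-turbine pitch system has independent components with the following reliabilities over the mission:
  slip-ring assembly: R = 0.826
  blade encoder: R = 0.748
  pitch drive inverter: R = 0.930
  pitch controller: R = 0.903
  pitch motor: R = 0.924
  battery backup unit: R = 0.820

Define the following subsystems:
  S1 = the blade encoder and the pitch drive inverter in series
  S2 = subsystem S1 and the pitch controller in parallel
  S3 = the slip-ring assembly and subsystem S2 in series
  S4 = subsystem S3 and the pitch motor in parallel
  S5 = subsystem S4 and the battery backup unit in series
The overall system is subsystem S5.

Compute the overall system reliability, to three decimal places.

Series (blade encoder and pitch drive inverter): 0.74800 × 0.93000 = 0.69564
Parallel ([0.69564] and pitch controller): 1 − (1 − 0.69564)(1 − 0.90300) = 0.97048
Series (slip-ring assembly and [0.97048]): 0.82600 × 0.97048 = 0.80162
Parallel ([0.80162] and pitch motor): 1 − (1 − 0.80162)(1 − 0.92400) = 0.98492
Series ([0.98492] and battery backup unit): 0.98492 × 0.82000 = 0.808

0.808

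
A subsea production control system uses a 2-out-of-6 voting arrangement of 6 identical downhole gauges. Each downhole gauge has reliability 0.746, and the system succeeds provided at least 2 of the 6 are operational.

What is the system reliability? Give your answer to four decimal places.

R = Σ_{i=2}^{6} C(6,i) p^i (1−p)^{6−i} with p = 0.746
C(6,2)·0.746^2·0.254^4 = 0.034746
C(6,3)·0.746^3·0.254^3 = 0.136065
C(6,4)·0.746^4·0.254^2 = 0.299719
C(6,5)·0.746^5·0.254^1 = 0.352111
C(6,6)·0.746^6·0.254^0 = 0.172359
Sum = 0.9950

0.9950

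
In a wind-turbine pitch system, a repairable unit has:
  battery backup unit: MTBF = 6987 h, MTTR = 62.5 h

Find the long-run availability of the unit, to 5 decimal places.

A(battery backup unit) = MTBF/(MTBF+MTTR) = 6987/(6987+62.5) = 0.99113

0.99113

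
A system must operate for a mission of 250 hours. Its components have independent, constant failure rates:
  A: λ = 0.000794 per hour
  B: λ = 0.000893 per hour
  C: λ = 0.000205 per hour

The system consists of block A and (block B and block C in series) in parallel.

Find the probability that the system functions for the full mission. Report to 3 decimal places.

0.957

R(A) = exp(−0.000794 × 250) = 0.81996
R(B) = exp(−0.000893 × 250) = 0.79991
R(C) = exp(−0.000205 × 250) = 0.95004
Series (B and C): 0.79991 × 0.95004 = 0.75995
Parallel (A and [0.75995]): 1 − (1 − 0.81996)(1 − 0.75995) = 0.957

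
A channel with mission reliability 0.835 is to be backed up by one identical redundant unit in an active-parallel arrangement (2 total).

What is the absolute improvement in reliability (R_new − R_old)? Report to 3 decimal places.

0.138

R_before = 0.835
R_after = 1 − (1 − 0.835)^2 = 0.973
ΔR = 0.973 − 0.835 = 0.138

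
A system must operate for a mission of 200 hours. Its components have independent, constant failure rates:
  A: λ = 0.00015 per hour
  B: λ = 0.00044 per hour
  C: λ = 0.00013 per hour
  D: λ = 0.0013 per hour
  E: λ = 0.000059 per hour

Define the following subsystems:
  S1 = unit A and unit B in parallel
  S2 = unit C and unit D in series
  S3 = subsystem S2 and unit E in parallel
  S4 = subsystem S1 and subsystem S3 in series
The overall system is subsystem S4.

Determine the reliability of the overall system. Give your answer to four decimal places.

0.9946

R(A) = exp(−0.00015 × 200) = 0.970446
R(B) = exp(−0.00044 × 200) = 0.915761
R(C) = exp(−0.00013 × 200) = 0.974335
R(D) = exp(−0.0013 × 200) = 0.771052
R(E) = exp(−0.000059 × 200) = 0.988269
Parallel (A and B): 1 − (1 − 0.970446)(1 − 0.915761) = 0.997510
Series (C and D): 0.974335 × 0.771052 = 0.751263
Parallel ([0.751263] and E): 1 − (1 − 0.751263)(1 − 0.988269) = 0.997082
Series ([0.997510] and [0.997082]): 0.997510 × 0.997082 = 0.9946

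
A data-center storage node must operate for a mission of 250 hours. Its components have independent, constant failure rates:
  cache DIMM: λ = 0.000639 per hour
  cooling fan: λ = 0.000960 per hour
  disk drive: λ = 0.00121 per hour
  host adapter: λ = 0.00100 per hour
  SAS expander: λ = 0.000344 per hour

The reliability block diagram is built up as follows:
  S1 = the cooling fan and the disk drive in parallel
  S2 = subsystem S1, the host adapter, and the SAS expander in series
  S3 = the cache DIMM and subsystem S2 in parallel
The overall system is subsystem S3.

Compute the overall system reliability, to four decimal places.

0.9520

R(cache DIMM) = exp(−0.000639 × 250) = 0.852357
R(cooling fan) = exp(−0.000960 × 250) = 0.786628
R(disk drive) = exp(−0.00121 × 250) = 0.738968
R(host adapter) = exp(−0.00100 × 250) = 0.778801
R(SAS expander) = exp(−0.000344 × 250) = 0.917594
Parallel (cooling fan and disk drive): 1 − (1 − 0.786628)(1 − 0.738968) = 0.944303
Series ([0.944303], host adapter, and SAS expander): 0.944303 × 0.778801 × 0.917594 = 0.674821
Parallel (cache DIMM and [0.674821]): 1 − (1 − 0.852357)(1 − 0.674821) = 0.9520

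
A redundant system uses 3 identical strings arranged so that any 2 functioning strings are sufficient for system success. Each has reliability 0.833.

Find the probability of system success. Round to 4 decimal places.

0.9256

R = Σ_{i=2}^{3} C(3,i) p^i (1−p)^{3−i} with p = 0.833
C(3,2)·0.833^2·0.167^1 = 0.347638
C(3,3)·0.833^3·0.167^0 = 0.578010
Sum = 0.9256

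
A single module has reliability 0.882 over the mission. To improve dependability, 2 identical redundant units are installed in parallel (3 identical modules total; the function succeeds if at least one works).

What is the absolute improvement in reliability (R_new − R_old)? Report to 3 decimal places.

R_before = 0.882
R_after = 1 − (1 − 0.882)^3 = 0.998
ΔR = 0.998 − 0.882 = 0.116

0.116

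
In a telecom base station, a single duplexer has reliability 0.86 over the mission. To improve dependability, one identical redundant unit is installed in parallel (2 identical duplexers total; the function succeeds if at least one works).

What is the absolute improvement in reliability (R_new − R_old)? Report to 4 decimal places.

R_before = 0.86
R_after = 1 − (1 − 0.86)^2 = 0.9804
ΔR = 0.9804 − 0.86 = 0.1204

0.1204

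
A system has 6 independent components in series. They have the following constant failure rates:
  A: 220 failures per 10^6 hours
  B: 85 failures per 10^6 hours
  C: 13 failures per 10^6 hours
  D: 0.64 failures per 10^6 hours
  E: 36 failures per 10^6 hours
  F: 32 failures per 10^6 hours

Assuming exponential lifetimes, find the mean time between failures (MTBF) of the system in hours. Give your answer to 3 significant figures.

Series of exponential components: λ_sys = Σ λ_i
λ_sys = 0.00022 + 0.000085 + 0.000013 + 0.00000064 + 0.000036 + 0.000032 = 3.8664e-04 /h
MTBF = 1 / λ_sys = 2590 h

2590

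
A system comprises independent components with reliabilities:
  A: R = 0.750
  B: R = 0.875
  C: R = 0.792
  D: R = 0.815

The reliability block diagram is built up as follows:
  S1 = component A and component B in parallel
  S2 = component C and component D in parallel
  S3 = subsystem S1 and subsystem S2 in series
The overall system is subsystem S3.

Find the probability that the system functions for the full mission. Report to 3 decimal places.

0.931

Parallel (A and B): 1 − (1 − 0.75000)(1 − 0.87500) = 0.96875
Parallel (C and D): 1 − (1 − 0.79200)(1 − 0.81500) = 0.96152
Series ([0.96875] and [0.96152]): 0.96875 × 0.96152 = 0.931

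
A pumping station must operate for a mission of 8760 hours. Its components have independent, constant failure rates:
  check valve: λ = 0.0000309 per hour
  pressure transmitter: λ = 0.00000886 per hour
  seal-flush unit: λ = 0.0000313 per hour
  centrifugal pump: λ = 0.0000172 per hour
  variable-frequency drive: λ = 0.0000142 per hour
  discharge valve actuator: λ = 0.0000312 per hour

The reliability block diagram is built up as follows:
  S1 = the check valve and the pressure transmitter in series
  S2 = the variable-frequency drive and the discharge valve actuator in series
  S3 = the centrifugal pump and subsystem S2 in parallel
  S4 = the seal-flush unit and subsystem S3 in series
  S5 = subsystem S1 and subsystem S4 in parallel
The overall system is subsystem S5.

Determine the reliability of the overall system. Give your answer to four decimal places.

0.9192

R(check valve) = exp(−0.0000309 × 8760) = 0.762858
R(pressure transmitter) = exp(−0.00000886 × 8760) = 0.925322
R(seal-flush unit) = exp(−0.0000313 × 8760) = 0.760189
R(centrifugal pump) = exp(−0.0000172 × 8760) = 0.860130
R(variable-frequency drive) = exp(−0.0000142 × 8760) = 0.883034
R(discharge valve actuator) = exp(−0.0000312 × 8760) = 0.760855
Series (check valve and pressure transmitter): 0.762858 × 0.925322 = 0.705889
Series (variable-frequency drive and discharge valve actuator): 0.883034 × 0.760855 = 0.671861
Parallel (centrifugal pump and [0.671861]): 1 − (1 − 0.860130)(1 − 0.671861) = 0.954103
Series (seal-flush unit and [0.954103]): 0.760189 × 0.954103 = 0.725299
Parallel ([0.705889] and [0.725299]): 1 − (1 − 0.705889)(1 − 0.725299) = 0.9192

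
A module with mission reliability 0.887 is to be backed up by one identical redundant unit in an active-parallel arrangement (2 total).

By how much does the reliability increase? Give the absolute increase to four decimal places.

R_before = 0.887
R_after = 1 − (1 − 0.887)^2 = 0.9872
ΔR = 0.9872 − 0.887 = 0.1002

0.1002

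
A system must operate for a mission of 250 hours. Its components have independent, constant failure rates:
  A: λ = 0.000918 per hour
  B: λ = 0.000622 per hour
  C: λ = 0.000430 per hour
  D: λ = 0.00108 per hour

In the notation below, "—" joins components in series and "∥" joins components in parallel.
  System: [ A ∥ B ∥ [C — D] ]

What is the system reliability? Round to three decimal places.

R(A) = exp(−0.000918 × 250) = 0.79493
R(B) = exp(−0.000622 × 250) = 0.85599
R(C) = exp(−0.000430 × 250) = 0.89808
R(D) = exp(−0.00108 × 250) = 0.76338
Series (C and D): 0.89808 × 0.76338 = 0.68558
Parallel (A, B, and [0.68558]): 1 − (1 − 0.79493)(1 − 0.85599)(1 − 0.68558) = 0.991

0.991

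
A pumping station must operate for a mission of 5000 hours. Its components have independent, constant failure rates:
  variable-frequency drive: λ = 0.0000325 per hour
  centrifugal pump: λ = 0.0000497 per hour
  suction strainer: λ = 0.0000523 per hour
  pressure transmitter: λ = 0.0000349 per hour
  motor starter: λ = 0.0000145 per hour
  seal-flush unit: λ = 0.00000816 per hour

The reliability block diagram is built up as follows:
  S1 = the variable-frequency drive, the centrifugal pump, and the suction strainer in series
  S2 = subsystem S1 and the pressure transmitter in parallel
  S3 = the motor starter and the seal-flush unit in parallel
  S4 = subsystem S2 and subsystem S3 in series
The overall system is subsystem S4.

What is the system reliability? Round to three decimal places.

0.919

R(variable-frequency drive) = exp(−0.0000325 × 5000) = 0.85002
R(centrifugal pump) = exp(−0.0000497 × 5000) = 0.77997
R(suction strainer) = exp(−0.0000523 × 5000) = 0.76990
R(pressure transmitter) = exp(−0.0000349 × 5000) = 0.83988
R(motor starter) = exp(−0.0000145 × 5000) = 0.93007
R(seal-flush unit) = exp(−0.00000816 × 5000) = 0.96002
Series (variable-frequency drive, centrifugal pump, and suction strainer): 0.85002 × 0.77997 × 0.76990 = 0.51044
Parallel ([0.51044] and pressure transmitter): 1 − (1 − 0.51044)(1 − 0.83988) = 0.92161
Parallel (motor starter and seal-flush unit): 1 − (1 − 0.93007)(1 − 0.96002) = 0.99720
Series ([0.92161] and [0.99720]): 0.92161 × 0.99720 = 0.919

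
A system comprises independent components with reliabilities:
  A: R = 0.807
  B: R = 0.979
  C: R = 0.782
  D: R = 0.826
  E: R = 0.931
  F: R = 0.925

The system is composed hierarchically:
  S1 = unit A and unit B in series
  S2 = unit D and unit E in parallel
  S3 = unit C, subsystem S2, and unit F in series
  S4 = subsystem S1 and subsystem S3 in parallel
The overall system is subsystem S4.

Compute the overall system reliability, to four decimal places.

Series (A and B): 0.807000 × 0.979000 = 0.790053
Parallel (D and E): 1 − (1 − 0.826000)(1 − 0.931000) = 0.987994
Series (C, [0.987994], and F): 0.782000 × 0.987994 × 0.925000 = 0.714665
Parallel ([0.790053] and [0.714665]): 1 − (1 − 0.790053)(1 − 0.714665) = 0.9401

0.9401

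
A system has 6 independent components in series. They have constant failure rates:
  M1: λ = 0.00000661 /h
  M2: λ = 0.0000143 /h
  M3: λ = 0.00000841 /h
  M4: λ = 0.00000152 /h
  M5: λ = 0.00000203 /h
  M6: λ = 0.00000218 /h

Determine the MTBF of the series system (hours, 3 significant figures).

28500

Series of exponential components: λ_sys = Σ λ_i
λ_sys = 0.00000661 + 0.0000143 + 0.00000841 + 0.00000152 + 0.00000203 + 0.00000218 = 3.5050e-05 /h
MTBF = 1 / λ_sys = 28500 h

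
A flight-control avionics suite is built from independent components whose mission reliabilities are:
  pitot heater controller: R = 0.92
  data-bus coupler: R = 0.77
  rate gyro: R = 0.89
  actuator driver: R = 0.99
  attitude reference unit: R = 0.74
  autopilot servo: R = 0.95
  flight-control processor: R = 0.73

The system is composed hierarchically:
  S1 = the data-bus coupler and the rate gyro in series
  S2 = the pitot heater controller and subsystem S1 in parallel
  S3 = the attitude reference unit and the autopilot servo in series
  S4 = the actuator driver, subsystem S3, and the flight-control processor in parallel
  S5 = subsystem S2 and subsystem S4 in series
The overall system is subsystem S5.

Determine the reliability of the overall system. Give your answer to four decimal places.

Series (data-bus coupler and rate gyro): 0.770000 × 0.890000 = 0.685300
Parallel (pitot heater controller and [0.685300]): 1 − (1 − 0.920000)(1 − 0.685300) = 0.974824
Series (attitude reference unit and autopilot servo): 0.740000 × 0.950000 = 0.703000
Parallel (actuator driver, [0.703000], and flight-control processor): 1 − (1 − 0.990000)(1 − 0.703000)(1 − 0.730000) = 0.999198
Series ([0.974824] and [0.999198]): 0.974824 × 0.999198 = 0.9740

0.9740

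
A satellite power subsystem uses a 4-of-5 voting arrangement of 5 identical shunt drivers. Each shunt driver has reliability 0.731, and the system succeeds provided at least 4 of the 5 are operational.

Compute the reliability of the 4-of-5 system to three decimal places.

0.593

R = Σ_{i=4}^{5} C(5,i) p^i (1−p)^{5−i} with p = 0.731
C(5,4)·0.731^4·0.269^1 = 0.38405
C(5,5)·0.731^5·0.269^0 = 0.20873
Sum = 0.593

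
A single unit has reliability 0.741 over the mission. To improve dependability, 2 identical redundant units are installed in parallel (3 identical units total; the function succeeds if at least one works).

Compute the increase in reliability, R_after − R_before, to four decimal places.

0.2416

R_before = 0.741
R_after = 1 − (1 − 0.741)^3 = 0.9826
ΔR = 0.9826 − 0.741 = 0.2416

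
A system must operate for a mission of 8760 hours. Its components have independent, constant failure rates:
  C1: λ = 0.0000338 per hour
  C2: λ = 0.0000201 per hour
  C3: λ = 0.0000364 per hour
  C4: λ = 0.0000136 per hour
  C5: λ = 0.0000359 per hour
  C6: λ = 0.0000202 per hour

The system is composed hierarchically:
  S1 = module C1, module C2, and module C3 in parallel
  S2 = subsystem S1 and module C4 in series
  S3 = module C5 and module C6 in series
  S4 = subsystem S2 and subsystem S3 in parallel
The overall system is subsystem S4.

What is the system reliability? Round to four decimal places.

R(C1) = exp(−0.0000338 × 8760) = 0.743722
R(C2) = exp(−0.0000201 × 8760) = 0.838554
R(C3) = exp(−0.0000364 × 8760) = 0.726974
R(C4) = exp(−0.0000136 × 8760) = 0.887687
R(C5) = exp(−0.0000359 × 8760) = 0.730166
R(C6) = exp(−0.0000202 × 8760) = 0.837820
Parallel (C1, C2, and C3): 1 − (1 − 0.743722)(1 − 0.838554)(1 − 0.726974) = 0.988704
Series ([0.988704] and C4): 0.988704 × 0.887687 = 0.877660
Series (C5 and C6): 0.730166 × 0.837820 = 0.611748
Parallel ([0.877660] and [0.611748]): 1 − (1 − 0.877660)(1 − 0.611748) = 0.9525

0.9525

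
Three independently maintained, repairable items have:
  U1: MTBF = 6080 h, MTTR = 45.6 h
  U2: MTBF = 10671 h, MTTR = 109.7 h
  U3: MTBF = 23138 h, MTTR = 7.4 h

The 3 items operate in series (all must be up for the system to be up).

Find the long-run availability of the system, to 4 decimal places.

0.9821

A(U1) = MTBF/(MTBF+MTTR) = 6080/(6080+45.6) = 0.992556
A(U2) = MTBF/(MTBF+MTTR) = 10671/(10671+109.7) = 0.989824
A(U3) = MTBF/(MTBF+MTTR) = 23138/(23138+7.4) = 0.999680
Series availability: 0.992556 × 0.989824 × 0.999680 = 0.9821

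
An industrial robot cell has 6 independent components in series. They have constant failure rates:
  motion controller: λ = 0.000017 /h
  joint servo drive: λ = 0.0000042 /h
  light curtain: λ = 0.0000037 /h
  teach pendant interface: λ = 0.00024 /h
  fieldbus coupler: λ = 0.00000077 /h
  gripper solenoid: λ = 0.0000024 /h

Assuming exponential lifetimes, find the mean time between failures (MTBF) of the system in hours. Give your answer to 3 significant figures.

3730

Series of exponential components: λ_sys = Σ λ_i
λ_sys = 0.000017 + 0.0000042 + 0.0000037 + 0.00024 + 0.00000077 + 0.0000024 = 2.6807e-04 /h
MTBF = 1 / λ_sys = 3730 h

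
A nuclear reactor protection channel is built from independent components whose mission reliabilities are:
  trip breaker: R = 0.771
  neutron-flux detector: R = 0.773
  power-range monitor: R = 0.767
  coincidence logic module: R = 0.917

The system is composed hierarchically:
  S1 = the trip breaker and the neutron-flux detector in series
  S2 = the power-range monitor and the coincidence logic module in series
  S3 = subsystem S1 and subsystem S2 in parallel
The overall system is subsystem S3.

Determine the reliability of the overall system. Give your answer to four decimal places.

0.8801

Series (trip breaker and neutron-flux detector): 0.771000 × 0.773000 = 0.595983
Series (power-range monitor and coincidence logic module): 0.767000 × 0.917000 = 0.703339
Parallel ([0.595983] and [0.703339]): 1 − (1 − 0.595983)(1 − 0.703339) = 0.8801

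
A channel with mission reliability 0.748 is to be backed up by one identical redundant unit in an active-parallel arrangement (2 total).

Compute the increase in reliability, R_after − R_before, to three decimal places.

0.188

R_before = 0.748
R_after = 1 − (1 − 0.748)^2 = 0.936
ΔR = 0.936 − 0.748 = 0.188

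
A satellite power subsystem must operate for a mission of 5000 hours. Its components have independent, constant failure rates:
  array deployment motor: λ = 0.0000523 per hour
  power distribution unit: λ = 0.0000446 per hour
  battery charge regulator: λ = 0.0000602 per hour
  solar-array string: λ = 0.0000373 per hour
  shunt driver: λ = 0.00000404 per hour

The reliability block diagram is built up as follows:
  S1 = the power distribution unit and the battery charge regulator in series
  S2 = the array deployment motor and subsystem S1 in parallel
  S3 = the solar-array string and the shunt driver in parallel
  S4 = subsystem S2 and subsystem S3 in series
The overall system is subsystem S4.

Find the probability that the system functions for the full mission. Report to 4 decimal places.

R(array deployment motor) = exp(−0.0000523 × 5000) = 0.769896
R(power distribution unit) = exp(−0.0000446 × 5000) = 0.800115
R(battery charge regulator) = exp(−0.0000602 × 5000) = 0.740078
R(solar-array string) = exp(−0.0000373 × 5000) = 0.829859
R(shunt driver) = exp(−0.00000404 × 5000) = 0.980003
Series (power distribution unit and battery charge regulator): 0.800115 × 0.740078 = 0.592148
Parallel (array deployment motor and [0.592148]): 1 − (1 − 0.769896)(1 − 0.592148) = 0.906152
Parallel (solar-array string and shunt driver): 1 − (1 − 0.829859)(1 − 0.980003) = 0.996598
Series ([0.906152] and [0.996598]): 0.906152 × 0.996598 = 0.9031

0.9031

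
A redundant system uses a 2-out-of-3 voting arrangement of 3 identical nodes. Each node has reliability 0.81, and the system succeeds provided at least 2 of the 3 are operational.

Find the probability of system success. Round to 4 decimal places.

R = Σ_{i=2}^{3} C(3,i) p^i (1−p)^{3−i} with p = 0.81
C(3,2)·0.81^2·0.19^1 = 0.373977
C(3,3)·0.81^3·0.19^0 = 0.531441
Sum = 0.9054

0.9054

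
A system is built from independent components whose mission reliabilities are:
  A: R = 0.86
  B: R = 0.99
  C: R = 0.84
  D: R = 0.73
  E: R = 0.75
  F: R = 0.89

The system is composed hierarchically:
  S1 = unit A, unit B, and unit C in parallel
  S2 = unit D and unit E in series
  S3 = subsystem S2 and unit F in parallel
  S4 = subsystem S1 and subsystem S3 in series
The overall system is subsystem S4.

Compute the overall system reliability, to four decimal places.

0.9500

Parallel (A, B, and C): 1 − (1 − 0.860000)(1 − 0.990000)(1 − 0.840000) = 0.999776
Series (D and E): 0.730000 × 0.750000 = 0.547500
Parallel ([0.547500] and F): 1 − (1 − 0.547500)(1 − 0.890000) = 0.950225
Series ([0.999776] and [0.950225]): 0.999776 × 0.950225 = 0.9500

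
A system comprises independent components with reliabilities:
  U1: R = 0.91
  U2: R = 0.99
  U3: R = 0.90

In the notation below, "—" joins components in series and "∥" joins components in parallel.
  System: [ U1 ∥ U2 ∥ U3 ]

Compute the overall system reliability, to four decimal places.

Parallel (U1, U2, and U3): 1 − (1 − 0.910000)(1 − 0.990000)(1 − 0.900000) = 0.9999

0.9999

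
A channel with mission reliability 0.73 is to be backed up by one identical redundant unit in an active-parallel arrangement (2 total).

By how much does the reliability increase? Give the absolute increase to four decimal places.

R_before = 0.73
R_after = 1 − (1 − 0.73)^2 = 0.9271
ΔR = 0.9271 − 0.73 = 0.1971

0.1971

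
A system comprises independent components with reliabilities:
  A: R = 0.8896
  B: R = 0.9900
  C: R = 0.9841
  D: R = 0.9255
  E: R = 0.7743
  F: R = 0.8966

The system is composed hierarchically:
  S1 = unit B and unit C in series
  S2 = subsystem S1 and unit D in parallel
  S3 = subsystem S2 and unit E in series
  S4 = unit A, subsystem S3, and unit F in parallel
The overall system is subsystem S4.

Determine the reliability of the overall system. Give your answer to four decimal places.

0.9974

Series (B and C): 0.990000 × 0.984100 = 0.974259
Parallel ([0.974259] and D): 1 − (1 − 0.974259)(1 − 0.925500) = 0.998082
Series ([0.998082] and E): 0.998082 × 0.774300 = 0.772815
Parallel (A, [0.772815], and F): 1 − (1 − 0.889600)(1 − 0.772815)(1 − 0.896600) = 0.9974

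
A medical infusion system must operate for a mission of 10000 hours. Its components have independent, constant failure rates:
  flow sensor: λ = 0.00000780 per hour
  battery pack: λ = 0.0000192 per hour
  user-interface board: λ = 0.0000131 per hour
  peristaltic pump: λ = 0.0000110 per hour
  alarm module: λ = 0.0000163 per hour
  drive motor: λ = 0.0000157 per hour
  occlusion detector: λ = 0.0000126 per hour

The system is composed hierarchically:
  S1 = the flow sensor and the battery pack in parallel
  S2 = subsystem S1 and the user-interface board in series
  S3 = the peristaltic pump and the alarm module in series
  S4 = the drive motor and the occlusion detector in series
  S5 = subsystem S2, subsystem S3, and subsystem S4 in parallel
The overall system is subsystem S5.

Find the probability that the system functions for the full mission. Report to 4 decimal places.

0.9921

R(flow sensor) = exp(−0.00000780 × 10000) = 0.924964
R(battery pack) = exp(−0.0000192 × 10000) = 0.825307
R(user-interface board) = exp(−0.0000131 × 10000) = 0.877218
R(peristaltic pump) = exp(−0.0000110 × 10000) = 0.895834
R(alarm module) = exp(−0.0000163 × 10000) = 0.849591
R(drive motor) = exp(−0.0000157 × 10000) = 0.854704
R(occlusion detector) = exp(−0.0000126 × 10000) = 0.881615
Parallel (flow sensor and battery pack): 1 − (1 − 0.924964)(1 − 0.825307) = 0.986892
Series ([0.986892] and user-interface board): 0.986892 × 0.877218 = 0.865719
Series (peristaltic pump and alarm module): 0.895834 × 0.849591 = 0.761093
Series (drive motor and occlusion detector): 0.854704 × 0.881615 = 0.753520
Parallel ([0.865719], [0.761093], and [0.753520]): 1 − (1 − 0.865719)(1 − 0.761093)(1 − 0.753520) = 0.9921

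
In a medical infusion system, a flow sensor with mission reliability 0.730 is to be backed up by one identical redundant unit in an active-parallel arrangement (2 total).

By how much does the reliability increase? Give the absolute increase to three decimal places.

R_before = 0.730
R_after = 1 − (1 − 0.730)^2 = 0.927
ΔR = 0.927 − 0.730 = 0.197

0.197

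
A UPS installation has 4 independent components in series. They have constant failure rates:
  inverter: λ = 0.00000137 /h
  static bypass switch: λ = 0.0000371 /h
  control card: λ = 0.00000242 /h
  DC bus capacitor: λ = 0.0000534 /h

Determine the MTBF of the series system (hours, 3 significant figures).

10600

Series of exponential components: λ_sys = Σ λ_i
λ_sys = 0.00000137 + 0.0000371 + 0.00000242 + 0.0000534 = 9.4290e-05 /h
MTBF = 1 / λ_sys = 10600 h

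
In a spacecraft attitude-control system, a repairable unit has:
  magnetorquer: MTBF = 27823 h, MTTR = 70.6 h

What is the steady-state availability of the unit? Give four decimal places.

A(magnetorquer) = MTBF/(MTBF+MTTR) = 27823/(27823+70.6) = 0.9975

0.9975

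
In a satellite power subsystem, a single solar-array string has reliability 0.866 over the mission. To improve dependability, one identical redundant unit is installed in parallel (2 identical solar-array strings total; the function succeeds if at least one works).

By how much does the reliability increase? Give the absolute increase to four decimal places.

R_before = 0.866
R_after = 1 − (1 − 0.866)^2 = 0.9820
ΔR = 0.9820 − 0.866 = 0.1160

0.1160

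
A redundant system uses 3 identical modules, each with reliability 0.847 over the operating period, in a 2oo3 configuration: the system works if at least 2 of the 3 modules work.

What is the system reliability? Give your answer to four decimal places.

R = Σ_{i=2}^{3} C(3,i) p^i (1−p)^{3−i} with p = 0.847
C(3,2)·0.847^2·0.153^1 = 0.329291
C(3,3)·0.847^3·0.153^0 = 0.607645
Sum = 0.9369

0.9369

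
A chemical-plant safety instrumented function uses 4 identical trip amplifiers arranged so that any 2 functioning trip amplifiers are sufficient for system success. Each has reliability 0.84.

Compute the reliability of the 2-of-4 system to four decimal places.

R = Σ_{i=2}^{4} C(4,i) p^i (1−p)^{4−i} with p = 0.84
C(4,2)·0.84^2·0.16^2 = 0.108380
C(4,3)·0.84^3·0.16^1 = 0.379331
C(4,4)·0.84^4·0.16^0 = 0.497871
Sum = 0.9856

0.9856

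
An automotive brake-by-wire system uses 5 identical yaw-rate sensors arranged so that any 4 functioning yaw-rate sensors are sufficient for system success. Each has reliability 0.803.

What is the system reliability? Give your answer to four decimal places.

0.7434

R = Σ_{i=4}^{5} C(5,i) p^i (1−p)^{5−i} with p = 0.803
C(5,4)·0.803^4·0.197^1 = 0.409542
C(5,5)·0.803^5·0.197^0 = 0.333870
Sum = 0.7434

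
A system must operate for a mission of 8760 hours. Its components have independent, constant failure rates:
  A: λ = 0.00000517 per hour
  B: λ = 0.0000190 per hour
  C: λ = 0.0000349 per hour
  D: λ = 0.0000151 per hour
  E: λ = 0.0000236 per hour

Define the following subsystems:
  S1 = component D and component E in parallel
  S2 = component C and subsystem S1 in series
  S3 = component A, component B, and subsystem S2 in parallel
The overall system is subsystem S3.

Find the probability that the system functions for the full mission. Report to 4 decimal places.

0.9981

R(A) = exp(−0.00000517 × 8760) = 0.955721
R(B) = exp(−0.0000190 × 8760) = 0.846674
R(C) = exp(−0.0000349 × 8760) = 0.736590
R(D) = exp(−0.0000151 × 8760) = 0.876099
R(E) = exp(−0.0000236 × 8760) = 0.813234
Parallel (D and E): 1 − (1 − 0.876099)(1 − 0.813234) = 0.976860
Series (C and [0.976860]): 0.736590 × 0.976860 = 0.719545
Parallel (A, B, and [0.719545]): 1 − (1 − 0.955721)(1 − 0.846674)(1 − 0.719545) = 0.9981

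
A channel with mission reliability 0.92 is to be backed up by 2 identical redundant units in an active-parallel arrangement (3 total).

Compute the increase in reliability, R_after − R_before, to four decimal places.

R_before = 0.92
R_after = 1 − (1 − 0.92)^3 = 0.9995
ΔR = 0.9995 − 0.92 = 0.0795

0.0795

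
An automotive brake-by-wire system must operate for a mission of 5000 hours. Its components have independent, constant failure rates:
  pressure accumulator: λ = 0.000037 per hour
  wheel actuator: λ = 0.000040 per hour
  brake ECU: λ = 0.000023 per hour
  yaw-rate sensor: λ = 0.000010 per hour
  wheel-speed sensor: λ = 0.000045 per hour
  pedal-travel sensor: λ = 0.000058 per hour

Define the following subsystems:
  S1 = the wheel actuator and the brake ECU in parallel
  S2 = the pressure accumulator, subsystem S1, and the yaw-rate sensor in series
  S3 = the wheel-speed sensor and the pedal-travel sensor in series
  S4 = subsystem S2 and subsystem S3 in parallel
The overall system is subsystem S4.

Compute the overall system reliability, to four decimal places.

R(pressure accumulator) = exp(−0.000037 × 5000) = 0.831104
R(wheel actuator) = exp(−0.000040 × 5000) = 0.818731
R(brake ECU) = exp(−0.000023 × 5000) = 0.891366
R(yaw-rate sensor) = exp(−0.000010 × 5000) = 0.951229
R(wheel-speed sensor) = exp(−0.000045 × 5000) = 0.798516
R(pedal-travel sensor) = exp(−0.000058 × 5000) = 0.748264
Parallel (wheel actuator and brake ECU): 1 − (1 − 0.818731)(1 − 0.891366) = 0.980308
Series (pressure accumulator, [0.980308], and yaw-rate sensor): 0.831104 × 0.980308 × 0.951229 = 0.775002
Series (wheel-speed sensor and pedal-travel sensor): 0.798516 × 0.748264 = 0.597501
Parallel ([0.775002] and [0.597501]): 1 − (1 − 0.775002)(1 − 0.597501) = 0.9094

0.9094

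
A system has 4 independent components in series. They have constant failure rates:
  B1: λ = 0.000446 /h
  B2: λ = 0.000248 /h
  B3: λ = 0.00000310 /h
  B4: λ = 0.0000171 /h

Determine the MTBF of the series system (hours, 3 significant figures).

1400

Series of exponential components: λ_sys = Σ λ_i
λ_sys = 0.000446 + 0.000248 + 0.00000310 + 0.0000171 = 7.1420e-04 /h
MTBF = 1 / λ_sys = 1400 h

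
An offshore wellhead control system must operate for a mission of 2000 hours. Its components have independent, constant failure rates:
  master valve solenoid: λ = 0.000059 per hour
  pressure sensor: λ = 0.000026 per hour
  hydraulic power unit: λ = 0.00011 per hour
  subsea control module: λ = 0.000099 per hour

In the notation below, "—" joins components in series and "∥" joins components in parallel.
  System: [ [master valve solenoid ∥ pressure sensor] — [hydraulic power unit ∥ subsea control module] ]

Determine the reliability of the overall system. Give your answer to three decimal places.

0.959

R(master valve solenoid) = exp(−0.000059 × 2000) = 0.88870
R(pressure sensor) = exp(−0.000026 × 2000) = 0.94933
R(hydraulic power unit) = exp(−0.00011 × 2000) = 0.80252
R(subsea control module) = exp(−0.000099 × 2000) = 0.82037
Parallel (master valve solenoid and pressure sensor): 1 − (1 − 0.88870)(1 − 0.94933) = 0.99436
Parallel (hydraulic power unit and subsea control module): 1 − (1 − 0.80252)(1 − 0.82037) = 0.96453
Series ([0.99436] and [0.96453]): 0.99436 × 0.96453 = 0.959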